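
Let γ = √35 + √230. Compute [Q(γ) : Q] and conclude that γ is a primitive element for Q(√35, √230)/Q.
[Q(γ) : Q] = 4 (equivalently, Q(γ) = Q(√35, √230))

Obviously Q(γ) ⊆ Q(√35, √230), and [Q(√35, √230):Q] = 4 (since 35, 230 are distinct squarefree integers > 1 with 8050 not a perfect square). To show equality we compute the minimal polynomial of γ. From γ = √35 + √230: γ^2 = 35 + 2√(8050) + 230 = 265 + 2√(8050), so γ^2 - 265 = 2√(8050); squaring, (γ^2 - 265)^2 = 4·8050, i.e. γ^4 - 530γ^2 + 70225 - 32200 = 0, i.e. γ^4 - 530γ^2 + 38025 = 0. So γ is a root of x^4 - 530x^2 + 38025. This polynomial is irreducible over Q: it has no rational root (each ±√35 ± √230 is irrational), and any factorization into two quadratics over Q would force √(8050) ∈ Q (pairing opposite roots) or √35, √230 ∈ Q (other pairings), all impossible. Hence [Q(γ):Q] = 4 = [Q(√35, √230):Q], so Q(γ) = Q(√35, √230).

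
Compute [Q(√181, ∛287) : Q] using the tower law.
[Q(√181, ∛287) : Q] = 6

Let L = Q(√181, ∛287). Since Q(√181) ⊂ L and [Q(√181):Q] = 2, the tower law gives 2 | [L:Q]. Likewise Q(∛287) ⊂ L with [Q(∛287):Q] = 3 (because 287 is not a perfect cube), so 3 | [L:Q]. As gcd(2,3) = 1, [L:Q] is divisible by 6. Conversely L is generated over Q by √181 and ∛287, so [L:Q] ≤ 2·3 = 6. Therefore [Q(√181, ∛287) : Q] = 6.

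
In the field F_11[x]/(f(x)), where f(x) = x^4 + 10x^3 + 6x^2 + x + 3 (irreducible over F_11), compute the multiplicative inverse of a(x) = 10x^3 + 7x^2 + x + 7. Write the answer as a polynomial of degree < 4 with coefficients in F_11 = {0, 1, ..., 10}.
a(x)^(-1) ≡ 8x^3 + 4x^2 + 3x + 5 (mod f(x))

Since f is irreducible over F_11, F_11[x]/(f) is a field and a(x) ≠ 0 has an inverse. Apply the extended Euclidean algorithm to f(x) and a(x) in F_11[x]: f(x) = (10x + 5)·a(x) + (5x^2 + 3x + 1);  a(x) = (2x + 9)·(5x^2 + 3x + 1) + (5x + 9);  (5x^2 + 3x + 1) = (x + 1)·(5x + 9) + (3). The last nonzero remainder is the constant 3 = gcd(f, a) in F_11. Back-substituting through the division chain expresses 3 = s(x)·a(x) + t(x)·f(x) with s(x) ≡ 2x^3 + x^2 + 9x + 4 (mod f), so (2x^3 + x^2 + 9x + 4)·a(x) ≡ 3 (mod f). Multiplying by 3^(-1) ≡ 4 in F_11 gives a(x)^(-1) ≡ 4·(2x^3 + x^2 + 9x + 4) ≡ 8x^3 + 4x^2 + 3x + 5 (mod f). Check: (10x^3 + 7x^2 + x + 7)·(8x^3 + 4x^2 + 3x + 5) = 3x^6 + 8x^5 + 10x^3 + 4x + 2 ≡ 1 (mod x^4 + 10x^3 + 6x^2 + x + 3).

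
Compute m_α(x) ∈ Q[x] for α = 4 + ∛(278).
m_α(x) = x^3 - 12x^2 + 48x - 342

Set β = α - 4 = ∛(278), so β^3 = 278. Then (α - 4)^3 - 278 = 0, i.e. α is a root of g(x) = (x - 4)^3 - 278 = x^3 - 12x^2 + 48x - 342. Since g(x) = h(x - 4) where h(x) = x^3 - 278, and h is irreducible over Q (because 278 is not a perfect cube, so h has no rational root, and a monic cubic with no rational root is irreducible), g is also irreducible (irreducibility is preserved under the substitution x → x - 4). Hence m_α(x) = x^3 - 12x^2 + 48x - 342.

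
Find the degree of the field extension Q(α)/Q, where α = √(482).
[Q(α):Q] = 2

[Q(α):Q] equals the degree of the minimal polynomial of α. Here α^2 = 482 and x^2 - 482 is irreducible (d = 482 is squarefree, ≠ 1, hence not a square), so deg(m_α) = 2. Thus [Q(α):Q] = 2.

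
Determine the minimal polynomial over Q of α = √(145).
m_α(x) = x^2 - 145

α satisfies α^2 - 145 = 0, so x^2 - 145 annihilates α. Since d = 145 is squarefree and ≠ 1, it is not a perfect square in Q, so x^2 - 145 has no rational root and is therefore irreducible over Q (a degree-2 polynomial over a field is irreducible iff it has no root). Hence m_α(x) = x^2 - 145.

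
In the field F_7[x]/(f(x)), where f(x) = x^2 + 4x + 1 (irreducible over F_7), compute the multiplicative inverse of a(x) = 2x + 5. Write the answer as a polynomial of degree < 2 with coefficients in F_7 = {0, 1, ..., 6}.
a(x)^(-1) ≡ 4x + 6 (mod f(x))

Since f is irreducible over F_7, F_7[x]/(f) is a field and a(x) ≠ 0 has an inverse. Apply the extended Euclidean algorithm to f(x) and a(x) in F_7[x]: f(x) = (4x + 6)·a(x) + (6). The last nonzero remainder is the constant 6 = gcd(f, a) in F_7. Back-substituting through the division chain expresses 6 = s(x)·a(x) + t(x)·f(x) with s(x) ≡ 3x + 1 (mod f), so (3x + 1)·a(x) ≡ 6 (mod f). Multiplying by 6^(-1) ≡ 6 in F_7 gives a(x)^(-1) ≡ 6·(3x + 1) ≡ 4x + 6 (mod f). Check: (2x + 5)·(4x + 6) = x^2 + 4x + 2 ≡ 1 (mod x^2 + 4x + 1).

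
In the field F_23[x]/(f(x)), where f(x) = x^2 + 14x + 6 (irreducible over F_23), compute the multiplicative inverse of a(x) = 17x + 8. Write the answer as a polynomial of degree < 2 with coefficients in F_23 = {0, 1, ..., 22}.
a(x)^(-1) ≡ 16x (mod f(x))

Since f is irreducible over F_23, F_23[x]/(f) is a field and a(x) ≠ 0 has an inverse. Apply the extended Euclidean algorithm to f(x) and a(x) in F_23[x]: f(x) = (19x)·a(x) + (6). The last nonzero remainder is the constant 6 = gcd(f, a) in F_23. Back-substituting through the division chain expresses 6 = s(x)·a(x) + t(x)·f(x) with s(x) ≡ 4x (mod f), so (4x)·a(x) ≡ 6 (mod f). Multiplying by 6^(-1) ≡ 4 in F_23 gives a(x)^(-1) ≡ 4·(4x) ≡ 16x (mod f). Check: (17x + 8)·(16x) = 19x^2 + 13x ≡ 1 (mod x^2 + 14x + 6).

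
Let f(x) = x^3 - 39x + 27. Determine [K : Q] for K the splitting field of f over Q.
[K : Q] = 6

By the rational root test, any rational root of the monic integer polynomial f(x) = x^3 - 39x + 27 must be an integer dividing the constant term 27, i.e. one of ±{1, 3, 9, 27}. Evaluating: f(1) = -11, f(-1) = 65, f(3) = -63, f(-3) = 117, f(9) = 405, f(-9) = -351, f(27) = 18657, f(-27) = -18603; none is 0, so f has no rational root and is therefore irreducible over Q (a cubic with no linear factor over a field is irreducible). For an irreducible cubic, the Galois group is A_3 or S_3 according as the discriminant disc(f) = -4a^3 - 27b^2 = -4·(-39)^3 - 27·(27)^2 = 217593 is or is not a square in Q. Here disc(f) = 217593 is not a perfect square in Q, so the Galois group of f over Q is not contained in A_3 and must be all of S_3. The splitting field has degree |S_3| = 6 over Q, so [K : Q] = 6.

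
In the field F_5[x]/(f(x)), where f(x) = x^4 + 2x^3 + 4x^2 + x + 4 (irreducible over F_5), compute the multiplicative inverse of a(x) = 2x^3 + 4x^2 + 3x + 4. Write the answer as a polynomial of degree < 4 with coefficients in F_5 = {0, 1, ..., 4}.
a(x)^(-1) ≡ 3x^3 + 3x^2 + 4x + 2 (mod f(x))

Since f is irreducible over F_5, F_5[x]/(f) is a field and a(x) ≠ 0 has an inverse. Apply the extended Euclidean algorithm to f(x) and a(x) in F_5[x]: f(x) = (3x)·a(x) + (4x + 4);  a(x) = (3x^2 + 3x + 4)·(4x + 4) + (3). The last nonzero remainder is the constant 3 = gcd(f, a) in F_5. Back-substituting through the division chain expresses 3 = s(x)·a(x) + t(x)·f(x) with s(x) ≡ 4x^3 + 4x^2 + 2x + 1 (mod f), so (4x^3 + 4x^2 + 2x + 1)·a(x) ≡ 3 (mod f). Multiplying by 3^(-1) ≡ 2 in F_5 gives a(x)^(-1) ≡ 2·(4x^3 + 4x^2 + 2x + 1) ≡ 3x^3 + 3x^2 + 4x + 2 (mod f). Check: (2x^3 + 4x^2 + 3x + 4)·(3x^3 + 3x^2 + 4x + 2) = x^6 + 3x^5 + 4x^4 + x^3 + 2x^2 + 2x + 3 ≡ 1 (mod x^4 + 2x^3 + 4x^2 + x + 4).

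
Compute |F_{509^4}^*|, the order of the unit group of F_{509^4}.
|F_{509^4}^*| = 67122964560

F_{509^4} has 509^4 = 67122964561 elements; its multiplicative group consists of all nonzero elements, so |F_{509^4}^*| = 67122964561 - 1 = 67122964560. (It is cyclic since any finite subgroup of the multiplicative group of a field is cyclic.)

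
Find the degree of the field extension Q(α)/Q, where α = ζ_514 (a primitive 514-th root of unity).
[Q(α):Q] = 256

The minimal polynomial of ζ_514 over Q is the 514-th cyclotomic polynomial Φ_514(x), which is irreducible over Q and has degree φ(514) = 256. Hence [Q(α):Q] = φ(514) = 256.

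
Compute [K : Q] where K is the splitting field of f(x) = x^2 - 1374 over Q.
[K : Q] = 2

f(x) = x^2 - 1374 factors as (x - √1374)(x + √1374). The splitting field is K = Q(√1374). Since 1374 is squarefree and > 1, it is not a perfect square, so x^2 - 1374 is irreducible over Q and [Q(√1374) : Q] = 2. Hence [K : Q] = 2.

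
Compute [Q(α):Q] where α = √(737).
[Q(α):Q] = 2

[Q(α):Q] equals the degree of the minimal polynomial of α. Here α^2 = 737 and x^2 - 737 is irreducible (d = 737 is squarefree, ≠ 1, hence not a square), so deg(m_α) = 2. Thus [Q(α):Q] = 2.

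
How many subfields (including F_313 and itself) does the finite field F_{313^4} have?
F_{313^4} has 3 subfields

The subfields of F_{p^n} are exactly the fields F_{p^d} for d | n (each is the fixed field of the unique index-d subgroup of Gal(F_{p^n}/F_p) ≅ Z/nZ). The divisors of n = 4 are {1, 2, 4}, giving 3 subfields: F_{313^1}, F_{313^2}, F_{313^4}.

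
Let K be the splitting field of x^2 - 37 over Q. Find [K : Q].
[K : Q] = 2

f(x) = x^2 - 37 factors as (x - √37)(x + √37). The splitting field is K = Q(√37). Since 37 is squarefree and > 1, it is not a perfect square, so x^2 - 37 is irreducible over Q and [Q(√37) : Q] = 2. Hence [K : Q] = 2.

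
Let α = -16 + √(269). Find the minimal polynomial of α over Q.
m_α(x) = x^2 + 32x - 13

From α + 16 = √(269), squaring gives (α + 16)^2 = 269, i.e. α^2 + 32α + 256 = 269, so α^2 + 32α - 13 = 0. The discriminant of x^2 + 32x - 13 is (32)^2 - 4·(-13) = 1024 + 52 = 1076, and 4·(269) is not a perfect square in Q since 269 is squarefree and ≠ 1. Hence x^2 + 32x - 13 is irreducible over Q and is the minimal polynomial of α.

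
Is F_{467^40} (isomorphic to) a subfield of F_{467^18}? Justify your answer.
No: F_{467^40} is not a subfield of F_{467^18}

F_{p^m} embeds in F_{p^n} iff m | n. Here 40 ∤ 18 (since 18 = 0·40 + 18 with remainder 18 ≠ 0), so F_{467^40} is not a subfield of F_{467^18}. Equivalently: if it were, the tower law would give 40 = [F_{467^40}:F_467] dividing [F_{467^18}:F_467] = 18, contradiction.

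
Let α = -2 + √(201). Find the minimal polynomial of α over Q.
m_α(x) = x^2 + 4x - 197

From α + 2 = √(201), squaring gives (α + 2)^2 = 201, i.e. α^2 + 4α + 4 = 201, so α^2 + 4α - 197 = 0. The discriminant of x^2 + 4x - 197 is (4)^2 - 4·(-197) = 16 + 788 = 804, and 4·(201) is not a perfect square in Q since 201 is squarefree and ≠ 1. Hence x^2 + 4x - 197 is irreducible over Q and is the minimal polynomial of α.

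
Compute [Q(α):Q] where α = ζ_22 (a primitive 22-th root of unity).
[Q(α):Q] = 10

The minimal polynomial of ζ_22 over Q is the 22-th cyclotomic polynomial Φ_22(x), which is irreducible over Q and has degree φ(22) = 10. Hence [Q(α):Q] = φ(22) = 10.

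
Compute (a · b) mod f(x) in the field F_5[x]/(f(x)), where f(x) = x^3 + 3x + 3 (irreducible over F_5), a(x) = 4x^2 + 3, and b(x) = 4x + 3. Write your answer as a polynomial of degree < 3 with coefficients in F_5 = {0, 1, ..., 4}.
a · b ≡ 2x^2 + 4x + 1 (mod f(x))

Multiply in F_5[x]: a(x)·b(x) = (4x^2 + 3)·(4x + 3) = x^3 + 2x^2 + 2x + 4. This has degree ≥ 3, so divide by f(x) over F_5: x^3 + 2x^2 + 2x + 4 = (1)·(x^3 + 3x + 3) + (2x^2 + 4x + 1). Hence a·b ≡ 2x^2 + 4x + 1 (mod f). (F_5[x]/(f) is a field with 5^3 = 125 elements since f is irreducible of degree 3.)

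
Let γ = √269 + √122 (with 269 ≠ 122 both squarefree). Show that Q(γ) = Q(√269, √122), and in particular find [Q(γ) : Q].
[Q(γ) : Q] = 4 (equivalently, Q(γ) = Q(√269, √122))

Obviously Q(γ) ⊆ Q(√269, √122), and [Q(√269, √122):Q] = 4 (since 269, 122 are distinct squarefree integers > 1 with 32818 not a perfect square). To show equality we compute the minimal polynomial of γ. From γ = √269 + √122: γ^2 = 269 + 2√(32818) + 122 = 391 + 2√(32818), so γ^2 - 391 = 2√(32818); squaring, (γ^2 - 391)^2 = 4·32818, i.e. γ^4 - 782γ^2 + 152881 - 131272 = 0, i.e. γ^4 - 782γ^2 + 21609 = 0. So γ is a root of x^4 - 782x^2 + 21609. This polynomial is irreducible over Q: it has no rational root (each ±√269 ± √122 is irrational), and any factorization into two quadratics over Q would force √(32818) ∈ Q (pairing opposite roots) or √269, √122 ∈ Q (other pairings), all impossible. Hence [Q(γ):Q] = 4 = [Q(√269, √122):Q], so Q(γ) = Q(√269, √122).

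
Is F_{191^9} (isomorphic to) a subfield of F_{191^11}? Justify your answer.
No: F_{191^9} is not a subfield of F_{191^11}

F_{p^m} embeds in F_{p^n} iff m | n. Here 9 ∤ 11 (since 11 = 1·9 + 2 with remainder 2 ≠ 0), so F_{191^9} is not a subfield of F_{191^11}. Equivalently: if it were, the tower law would give 9 = [F_{191^9}:F_191] dividing [F_{191^11}:F_191] = 11, contradiction.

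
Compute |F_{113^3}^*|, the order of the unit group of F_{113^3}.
|F_{113^3}^*| = 1442896

F_{113^3} has 113^3 = 1442897 elements; its multiplicative group consists of all nonzero elements, so |F_{113^3}^*| = 1442897 - 1 = 1442896. (It is cyclic since any finite subgroup of the multiplicative group of a field is cyclic.)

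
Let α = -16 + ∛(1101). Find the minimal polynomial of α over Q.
m_α(x) = x^3 + 48x^2 + 768x + 2995

Set β = α + 16 = ∛(1101), so β^3 = 1101. Then (α + 16)^3 - 1101 = 0, i.e. α is a root of g(x) = (x + 16)^3 - 1101 = x^3 + 48x^2 + 768x + 2995. Since g(x) = h(x + 16) where h(x) = x^3 - 1101, and h is irreducible over Q (because 1101 is not a perfect cube, so h has no rational root, and a monic cubic with no rational root is irreducible), g is also irreducible (irreducibility is preserved under the substitution x → x + 16). Hence m_α(x) = x^3 + 48x^2 + 768x + 2995.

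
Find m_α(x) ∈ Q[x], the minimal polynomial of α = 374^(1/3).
m_α(x) = x^3 - 374

α satisfies α^3 = 374, so x^3 - 374 annihilates α. By the rational root test, a rational root p/q (in lowest terms) of x^3 - 374 would satisfy p^3 = 374 q^3, forcing q = 1 and p^3 = 374; but 374 is not a perfect cube, contradiction. A monic cubic over Q with no rational root is irreducible (any nontrivial factorization would include a linear factor). Hence x^3 - 374 is the minimal polynomial of α, and in particular [Q(α):Q] = 3.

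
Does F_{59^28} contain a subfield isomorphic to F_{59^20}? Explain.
No: F_{59^20} is not a subfield of F_{59^28}

F_{p^m} embeds in F_{p^n} iff m | n. Here 20 ∤ 28 (since 28 = 1·20 + 8 with remainder 8 ≠ 0), so F_{59^20} is not a subfield of F_{59^28}. Equivalently: if it were, the tower law would give 20 = [F_{59^20}:F_59] dividing [F_{59^28}:F_59] = 28, contradiction.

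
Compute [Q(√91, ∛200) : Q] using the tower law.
[Q(√91, ∛200) : Q] = 6

Let L = Q(√91, ∛200). Since Q(√91) ⊂ L and [Q(√91):Q] = 2, the tower law gives 2 | [L:Q]. Likewise Q(∛200) ⊂ L with [Q(∛200):Q] = 3 (because 200 is not a perfect cube), so 3 | [L:Q]. As gcd(2,3) = 1, [L:Q] is divisible by 6. Conversely L is generated over Q by √91 and ∛200, so [L:Q] ≤ 2·3 = 6. Therefore [Q(√91, ∛200) : Q] = 6.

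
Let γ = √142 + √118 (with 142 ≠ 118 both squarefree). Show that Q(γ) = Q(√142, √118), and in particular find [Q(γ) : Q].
[Q(γ) : Q] = 4 (equivalently, Q(γ) = Q(√142, √118))

Obviously Q(γ) ⊆ Q(√142, √118), and [Q(√142, √118):Q] = 4 (since 142, 118 are distinct squarefree integers > 1 with 16756 not a perfect square). To show equality we compute the minimal polynomial of γ. From γ = √142 + √118: γ^2 = 142 + 2√(16756) + 118 = 260 + 2√(16756), so γ^2 - 260 = 2√(16756); squaring, (γ^2 - 260)^2 = 4·16756, i.e. γ^4 - 520γ^2 + 67600 - 67024 = 0, i.e. γ^4 - 520γ^2 + 576 = 0. So γ is a root of x^4 - 520x^2 + 576. This polynomial is irreducible over Q: it has no rational root (each ±√142 ± √118 is irrational), and any factorization into two quadratics over Q would force √(16756) ∈ Q (pairing opposite roots) or √142, √118 ∈ Q (other pairings), all impossible. Hence [Q(γ):Q] = 4 = [Q(√142, √118):Q], so Q(γ) = Q(√142, √118).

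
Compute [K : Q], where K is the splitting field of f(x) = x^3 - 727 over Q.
[K : Q] = 6

The roots of x^3 - 727 are ∛727, ω∛727, ω^2∛727 where ω = e^(2πi/3) is a primitive cube root of unity, so K = Q(∛727, ω). Now [Q(∛727):Q] = 3 (since 727 is not a perfect cube, x^3 - 727 is irreducible) and [Q(ω):Q] = 2. Both 2 and 3 divide [K:Q], and [K:Q] ≤ 3·2 = 6, so [K:Q] = 6. (Equivalently: Q(∛727) ⊂ R but ω ∉ R, so [K : Q(∛727)] = 2.)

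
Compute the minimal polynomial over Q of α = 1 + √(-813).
m_α(x) = x^2 - 2x + 814

From α - 1 = √(-813), squaring gives (α - 1)^2 = -813, i.e. α^2 - 2α + 1 = -813, so α^2 - 2α + 814 = 0. The discriminant of x^2 - 2x + 814 is (-2)^2 - 4·(814) = 4 - 3256 = -3252, and 4·(-813) is not a perfect square in Q since -813 is squarefree and ≠ 1. Hence x^2 - 2x + 814 is irreducible over Q and is the minimal polynomial of α.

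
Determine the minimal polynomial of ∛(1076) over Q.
m_α(x) = x^3 - 1076

α satisfies α^3 = 1076, so x^3 - 1076 annihilates α. By the rational root test, a rational root p/q (in lowest terms) of x^3 - 1076 would satisfy p^3 = 1076 q^3, forcing q = 1 and p^3 = 1076; but 1076 is not a perfect cube, contradiction. A monic cubic over Q with no rational root is irreducible (any nontrivial factorization would include a linear factor). Hence x^3 - 1076 is the minimal polynomial of α, and in particular [Q(α):Q] = 3.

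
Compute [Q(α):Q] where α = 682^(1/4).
[Q(α):Q] = 4

α is a root of x^4 - 682. By Eisenstein's criterion at the prime p = 2 (which divides the constant term 682 but p^2 = 4 does not, since 682 is squarefree), x^4 - 682 is irreducible over Q. Hence [Q(α):Q] = 4.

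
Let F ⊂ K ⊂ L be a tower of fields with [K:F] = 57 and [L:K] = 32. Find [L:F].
[L:F] = 1824

The tower law says that for any tower of field extensions F ⊂ K ⊂ L with finite degrees, [L:F] = [L:K] · [K:F]. Here this gives [L:F] = 32 · 57 = 1824.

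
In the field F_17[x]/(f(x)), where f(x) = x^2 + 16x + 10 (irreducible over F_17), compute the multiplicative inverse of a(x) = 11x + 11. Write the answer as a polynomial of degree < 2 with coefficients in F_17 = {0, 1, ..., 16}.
a(x)^(-1) ≡ 13x + 8 (mod f(x))

Since f is irreducible over F_17, F_17[x]/(f) is a field and a(x) ≠ 0 has an inverse. Apply the extended Euclidean algorithm to f(x) and a(x) in F_17[x]: f(x) = (14x + 6)·a(x) + (12). The last nonzero remainder is the constant 12 = gcd(f, a) in F_17. Back-substituting through the division chain expresses 12 = s(x)·a(x) + t(x)·f(x) with s(x) ≡ 3x + 11 (mod f), so (3x + 11)·a(x) ≡ 12 (mod f). Multiplying by 12^(-1) ≡ 10 in F_17 gives a(x)^(-1) ≡ 10·(3x + 11) ≡ 13x + 8 (mod f). Check: (11x + 11)·(13x + 8) = 7x^2 + 10x + 3 ≡ 1 (mod x^2 + 16x + 10).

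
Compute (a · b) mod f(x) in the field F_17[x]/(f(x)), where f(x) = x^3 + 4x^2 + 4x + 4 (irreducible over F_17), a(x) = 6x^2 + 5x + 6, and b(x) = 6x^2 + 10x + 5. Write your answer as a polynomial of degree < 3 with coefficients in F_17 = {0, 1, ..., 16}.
a · b ≡ x^2 + 4x + 8 (mod f(x))

Multiply in F_17[x]: a(x)·b(x) = (6x^2 + 5x + 6)·(6x^2 + 10x + 5) = 2x^4 + 5x^3 + 14x^2 + 13. This has degree ≥ 3, so divide by f(x) over F_17: 2x^4 + 5x^3 + 14x^2 + 13 = (2x + 14)·(x^3 + 4x^2 + 4x + 4) + (x^2 + 4x + 8). Hence a·b ≡ x^2 + 4x + 8 (mod f). (F_17[x]/(f) is a field with 17^3 = 4913 elements since f is irreducible of degree 3.)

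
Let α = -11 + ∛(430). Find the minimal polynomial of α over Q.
m_α(x) = x^3 + 33x^2 + 363x + 901

Set β = α + 11 = ∛(430), so β^3 = 430. Then (α + 11)^3 - 430 = 0, i.e. α is a root of g(x) = (x + 11)^3 - 430 = x^3 + 33x^2 + 363x + 901. Since g(x) = h(x + 11) where h(x) = x^3 - 430, and h is irreducible over Q (because 430 is not a perfect cube, so h has no rational root, and a monic cubic with no rational root is irreducible), g is also irreducible (irreducibility is preserved under the substitution x → x + 11). Hence m_α(x) = x^3 + 33x^2 + 363x + 901.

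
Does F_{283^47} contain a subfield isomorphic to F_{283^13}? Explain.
No: F_{283^13} is not a subfield of F_{283^47}

F_{p^m} embeds in F_{p^n} iff m | n. Here 13 ∤ 47 (since 47 = 3·13 + 8 with remainder 8 ≠ 0), so F_{283^13} is not a subfield of F_{283^47}. Equivalently: if it were, the tower law would give 13 = [F_{283^13}:F_283] dividing [F_{283^47}:F_283] = 47, contradiction.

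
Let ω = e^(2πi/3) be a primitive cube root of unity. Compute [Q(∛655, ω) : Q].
[Q(∛655, ω) : Q] = 6

[Q(∛655):Q] = 3 (min poly x^3 - 655, irreducible since 655 is not a perfect cube). [Q(ω):Q] = 2 (min poly x^2 + x + 1). Since Q(∛655) ⊂ R and ω ∉ R, we have ω ∉ Q(∛655), so x^2 + x + 1 remains irreducible over Q(∛655) and [Q(∛655, ω) : Q(∛655)] = 2. By the tower law, [Q(∛655, ω) : Q] = 3 · 2 = 6. (In fact Q(∛655, ω) is the splitting field of x^3 - 655 over Q.)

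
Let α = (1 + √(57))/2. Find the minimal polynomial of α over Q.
m_α(x) = x^2 - x - 14

From 2α - 1 = √(57), squaring gives (2α - 1)^2 = 57, i.e. 4α^2 - 4α + 1 = 57, so α^2 - α + (1 - 57)/4 = 0. Since 57 ≡ 1 (mod 4), (1 - 57)/4 = -14 ∈ Z. The polynomial x^2 - x - 14 has discriminant 1 - 4·(-14) = 57, which is not a perfect square in Q (d = 57 is squarefree and ≠ 1), so x^2 - x - 14 is irreducible over Q. It is the minimal polynomial of α.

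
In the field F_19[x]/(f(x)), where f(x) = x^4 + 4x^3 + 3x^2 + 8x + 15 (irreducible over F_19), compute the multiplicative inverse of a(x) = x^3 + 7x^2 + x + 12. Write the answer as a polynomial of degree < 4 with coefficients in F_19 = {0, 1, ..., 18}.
a(x)^(-1) ≡ 2x^3 + 4x^2 + 11x + 16 (mod f(x))

Since f is irreducible over F_19, F_19[x]/(f) is a field and a(x) ≠ 0 has an inverse. Apply the extended Euclidean algorithm to f(x) and a(x) in F_19[x]: f(x) = (x + 16)·a(x) + (4x^2 + 18x + 13);  a(x) = (5x + 3)·(4x^2 + 18x + 13) + (15x + 11);  (4x^2 + 18x + 13) = (18x + 7)·(15x + 11) + (12). The last nonzero remainder is the constant 12 = gcd(f, a) in F_19. Back-substituting through the division chain expresses 12 = s(x)·a(x) + t(x)·f(x) with s(x) ≡ 5x^3 + 10x^2 + 18x + 2 (mod f), so (5x^3 + 10x^2 + 18x + 2)·a(x) ≡ 12 (mod f). Multiplying by 12^(-1) ≡ 8 in F_19 gives a(x)^(-1) ≡ 8·(5x^3 + 10x^2 + 18x + 2) ≡ 2x^3 + 4x^2 + 11x + 16 (mod f). Check: (x^3 + 7x^2 + x + 12)·(2x^3 + 4x^2 + 11x + 16) = 2x^6 + 18x^5 + 3x^4 + 7x^3 + 15x + 2 ≡ 1 (mod x^4 + 4x^3 + 3x^2 + 8x + 15).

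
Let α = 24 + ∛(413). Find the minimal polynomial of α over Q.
m_α(x) = x^3 - 72x^2 + 1728x - 14237

Set β = α - 24 = ∛(413), so β^3 = 413. Then (α - 24)^3 - 413 = 0, i.e. α is a root of g(x) = (x - 24)^3 - 413 = x^3 - 72x^2 + 1728x - 14237. Since g(x) = h(x - 24) where h(x) = x^3 - 413, and h is irreducible over Q (because 413 is not a perfect cube, so h has no rational root, and a monic cubic with no rational root is irreducible), g is also irreducible (irreducibility is preserved under the substitution x → x - 24). Hence m_α(x) = x^3 - 72x^2 + 1728x - 14237.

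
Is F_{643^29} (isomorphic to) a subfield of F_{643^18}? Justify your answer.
No: F_{643^29} is not a subfield of F_{643^18}

F_{p^m} embeds in F_{p^n} iff m | n. Here 29 ∤ 18 (since 18 = 0·29 + 18 with remainder 18 ≠ 0), so F_{643^29} is not a subfield of F_{643^18}. Equivalently: if it were, the tower law would give 29 = [F_{643^29}:F_643] dividing [F_{643^18}:F_643] = 18, contradiction.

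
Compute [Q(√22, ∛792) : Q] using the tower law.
[Q(√22, ∛792) : Q] = 6

Let L = Q(√22, ∛792). Since Q(√22) ⊂ L and [Q(√22):Q] = 2, the tower law gives 2 | [L:Q]. Likewise Q(∛792) ⊂ L with [Q(∛792):Q] = 3 (because 792 is not a perfect cube), so 3 | [L:Q]. As gcd(2,3) = 1, [L:Q] is divisible by 6. Conversely L is generated over Q by √22 and ∛792, so [L:Q] ≤ 2·3 = 6. Therefore [Q(√22, ∛792) : Q] = 6.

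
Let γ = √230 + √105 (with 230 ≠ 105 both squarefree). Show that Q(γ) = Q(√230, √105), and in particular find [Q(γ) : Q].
[Q(γ) : Q] = 4 (equivalently, Q(γ) = Q(√230, √105))

Obviously Q(γ) ⊆ Q(√230, √105), and [Q(√230, √105):Q] = 4 (since 230, 105 are distinct squarefree integers > 1 with 24150 not a perfect square). To show equality we compute the minimal polynomial of γ. From γ = √230 + √105: γ^2 = 230 + 2√(24150) + 105 = 335 + 2√(24150), so γ^2 - 335 = 2√(24150); squaring, (γ^2 - 335)^2 = 4·24150, i.e. γ^4 - 670γ^2 + 112225 - 96600 = 0, i.e. γ^4 - 670γ^2 + 15625 = 0. So γ is a root of x^4 - 670x^2 + 15625. This polynomial is irreducible over Q: it has no rational root (each ±√230 ± √105 is irrational), and any factorization into two quadratics over Q would force √(24150) ∈ Q (pairing opposite roots) or √230, √105 ∈ Q (other pairings), all impossible. Hence [Q(γ):Q] = 4 = [Q(√230, √105):Q], so Q(γ) = Q(√230, √105).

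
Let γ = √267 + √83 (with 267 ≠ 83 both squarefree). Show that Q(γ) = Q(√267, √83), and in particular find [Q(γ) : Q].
[Q(γ) : Q] = 4 (equivalently, Q(γ) = Q(√267, √83))

Obviously Q(γ) ⊆ Q(√267, √83), and [Q(√267, √83):Q] = 4 (since 267, 83 are distinct squarefree integers > 1 with 22161 not a perfect square). To show equality we compute the minimal polynomial of γ. From γ = √267 + √83: γ^2 = 267 + 2√(22161) + 83 = 350 + 2√(22161), so γ^2 - 350 = 2√(22161); squaring, (γ^2 - 350)^2 = 4·22161, i.e. γ^4 - 700γ^2 + 122500 - 88644 = 0, i.e. γ^4 - 700γ^2 + 33856 = 0. So γ is a root of x^4 - 700x^2 + 33856. This polynomial is irreducible over Q: it has no rational root (each ±√267 ± √83 is irrational), and any factorization into two quadratics over Q would force √(22161) ∈ Q (pairing opposite roots) or √267, √83 ∈ Q (other pairings), all impossible. Hence [Q(γ):Q] = 4 = [Q(√267, √83):Q], so Q(γ) = Q(√267, √83).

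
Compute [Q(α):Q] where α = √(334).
[Q(α):Q] = 2

[Q(α):Q] equals the degree of the minimal polynomial of α. Here α^2 = 334 and x^2 - 334 is irreducible (d = 334 is squarefree, ≠ 1, hence not a square), so deg(m_α) = 2. Thus [Q(α):Q] = 2.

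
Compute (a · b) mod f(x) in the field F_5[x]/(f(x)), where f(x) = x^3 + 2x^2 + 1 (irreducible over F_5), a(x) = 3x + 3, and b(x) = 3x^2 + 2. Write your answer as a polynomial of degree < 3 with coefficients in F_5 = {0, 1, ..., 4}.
a · b ≡ x^2 + x + 2 (mod f(x))

Multiply in F_5[x]: a(x)·b(x) = (3x + 3)·(3x^2 + 2) = 4x^3 + 4x^2 + x + 1. This has degree ≥ 3, so divide by f(x) over F_5: 4x^3 + 4x^2 + x + 1 = (4)·(x^3 + 2x^2 + 1) + (x^2 + x + 2). Hence a·b ≡ x^2 + x + 2 (mod f). (F_5[x]/(f) is a field with 5^3 = 125 elements since f is irreducible of degree 3.)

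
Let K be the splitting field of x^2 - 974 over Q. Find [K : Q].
[K : Q] = 2

f(x) = x^2 - 974 factors as (x - √974)(x + √974). The splitting field is K = Q(√974). Since 974 is squarefree and > 1, it is not a perfect square, so x^2 - 974 is irreducible over Q and [Q(√974) : Q] = 2. Hence [K : Q] = 2.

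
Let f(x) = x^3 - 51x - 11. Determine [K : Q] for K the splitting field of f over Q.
[K : Q] = 6

By the rational root test, any rational root of the monic integer polynomial f(x) = x^3 - 51x - 11 must be an integer dividing the constant term -11, i.e. one of ±{1, 11}. Evaluating: f(1) = -61, f(-1) = 39, f(11) = 759, f(-11) = -781; none is 0, so f has no rational root and is therefore irreducible over Q (a cubic with no linear factor over a field is irreducible). For an irreducible cubic, the Galois group is A_3 or S_3 according as the discriminant disc(f) = -4a^3 - 27b^2 = -4·(-51)^3 - 27·(-11)^2 = 527337 is or is not a square in Q. Here disc(f) = 527337 is not a perfect square in Q, so the Galois group of f over Q is not contained in A_3 and must be all of S_3. The splitting field has degree |S_3| = 6 over Q, so [K : Q] = 6.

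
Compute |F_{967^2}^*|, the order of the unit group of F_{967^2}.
|F_{967^2}^*| = 935088

F_{967^2} has 967^2 = 935089 elements; its multiplicative group consists of all nonzero elements, so |F_{967^2}^*| = 935089 - 1 = 935088. (It is cyclic since any finite subgroup of the multiplicative group of a field is cyclic.)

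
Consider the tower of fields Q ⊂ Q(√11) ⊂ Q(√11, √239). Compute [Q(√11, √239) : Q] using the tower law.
[Q(√11, √239) : Q] = 4

[Q(√11):Q] = 2 (min poly x^2 - 11, irreducible since 11 is squarefree > 1). For the top step, suppose √239 ∈ Q(√11), say √239 = c + d√11 with c, d ∈ Q. Squaring: 239 = c^2 + 11d^2 + 2cd√11. Since √11 ∉ Q this forces 2cd = 0. If d = 0 then √239 = c ∈ Q, contradicting 239 squarefree > 1. If c = 0 then 239 = 11d^2, so 11·239 = (11d)^2 is a perfect square in Q — but 11·239 = 2629 is not a perfect square (since 11 and 239 are distinct squarefree integers). Contradiction. Hence √239 ∉ Q(√11), so x^2 - 239 stays irreducible over Q(√11) and [Q(√11, √239) : Q(√11)] = 2. By the tower law, [Q(√11, √239) : Q] = 2 · 2 = 4.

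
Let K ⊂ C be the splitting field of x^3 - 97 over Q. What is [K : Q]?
[K : Q] = 6

The roots of x^3 - 97 are ∛97, ω∛97, ω^2∛97 where ω = e^(2πi/3) is a primitive cube root of unity, so K = Q(∛97, ω). Now [Q(∛97):Q] = 3 (since 97 is not a perfect cube, x^3 - 97 is irreducible) and [Q(ω):Q] = 2. Both 2 and 3 divide [K:Q], and [K:Q] ≤ 3·2 = 6, so [K:Q] = 6. (Equivalently: Q(∛97) ⊂ R but ω ∉ R, so [K : Q(∛97)] = 2.)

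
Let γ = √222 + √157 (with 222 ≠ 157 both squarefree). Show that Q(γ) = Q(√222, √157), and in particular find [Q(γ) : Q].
[Q(γ) : Q] = 4 (equivalently, Q(γ) = Q(√222, √157))

Obviously Q(γ) ⊆ Q(√222, √157), and [Q(√222, √157):Q] = 4 (since 222, 157 are distinct squarefree integers > 1 with 34854 not a perfect square). To show equality we compute the minimal polynomial of γ. From γ = √222 + √157: γ^2 = 222 + 2√(34854) + 157 = 379 + 2√(34854), so γ^2 - 379 = 2√(34854); squaring, (γ^2 - 379)^2 = 4·34854, i.e. γ^4 - 758γ^2 + 143641 - 139416 = 0, i.e. γ^4 - 758γ^2 + 4225 = 0. So γ is a root of x^4 - 758x^2 + 4225. This polynomial is irreducible over Q: it has no rational root (each ±√222 ± √157 is irrational), and any factorization into two quadratics over Q would force √(34854) ∈ Q (pairing opposite roots) or √222, √157 ∈ Q (other pairings), all impossible. Hence [Q(γ):Q] = 4 = [Q(√222, √157):Q], so Q(γ) = Q(√222, √157).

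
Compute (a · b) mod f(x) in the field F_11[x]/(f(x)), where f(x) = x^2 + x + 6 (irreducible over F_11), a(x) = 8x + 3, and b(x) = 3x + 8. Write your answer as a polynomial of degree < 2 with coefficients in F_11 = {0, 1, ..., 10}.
a · b ≡ 5x + 1 (mod f(x))

Multiply in F_11[x]: a(x)·b(x) = (8x + 3)·(3x + 8) = 2x^2 + 7x + 2. This has degree ≥ 2, so divide by f(x) over F_11: 2x^2 + 7x + 2 = (2)·(x^2 + x + 6) + (5x + 1). Hence a·b ≡ 5x + 1 (mod f). (F_11[x]/(f) is a field with 11^2 = 121 elements since f is irreducible of degree 2.)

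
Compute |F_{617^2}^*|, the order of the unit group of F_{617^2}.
|F_{617^2}^*| = 380688

F_{617^2} has 617^2 = 380689 elements; its multiplicative group consists of all nonzero elements, so |F_{617^2}^*| = 380689 - 1 = 380688. (It is cyclic since any finite subgroup of the multiplicative group of a field is cyclic.)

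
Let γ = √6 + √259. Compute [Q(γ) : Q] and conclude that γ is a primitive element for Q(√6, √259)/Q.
[Q(γ) : Q] = 4 (equivalently, Q(γ) = Q(√6, √259))

Obviously Q(γ) ⊆ Q(√6, √259), and [Q(√6, √259):Q] = 4 (since 6, 259 are distinct squarefree integers > 1 with 1554 not a perfect square). To show equality we compute the minimal polynomial of γ. From γ = √6 + √259: γ^2 = 6 + 2√(1554) + 259 = 265 + 2√(1554), so γ^2 - 265 = 2√(1554); squaring, (γ^2 - 265)^2 = 4·1554, i.e. γ^4 - 530γ^2 + 70225 - 6216 = 0, i.e. γ^4 - 530γ^2 + 64009 = 0. So γ is a root of x^4 - 530x^2 + 64009. This polynomial is irreducible over Q: it has no rational root (each ±√6 ± √259 is irrational), and any factorization into two quadratics over Q would force √(1554) ∈ Q (pairing opposite roots) or √6, √259 ∈ Q (other pairings), all impossible. Hence [Q(γ):Q] = 4 = [Q(√6, √259):Q], so Q(γ) = Q(√6, √259).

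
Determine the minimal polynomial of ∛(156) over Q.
m_α(x) = x^3 - 156

α satisfies α^3 = 156, so x^3 - 156 annihilates α. By the rational root test, a rational root p/q (in lowest terms) of x^3 - 156 would satisfy p^3 = 156 q^3, forcing q = 1 and p^3 = 156; but 156 is not a perfect cube, contradiction. A monic cubic over Q with no rational root is irreducible (any nontrivial factorization would include a linear factor). Hence x^3 - 156 is the minimal polynomial of α, and in particular [Q(α):Q] = 3.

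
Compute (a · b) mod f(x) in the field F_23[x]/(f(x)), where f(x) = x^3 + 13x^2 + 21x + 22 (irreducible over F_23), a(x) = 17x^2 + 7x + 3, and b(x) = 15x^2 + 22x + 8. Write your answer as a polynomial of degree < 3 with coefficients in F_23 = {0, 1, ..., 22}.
a · b ≡ 16x^2 + 18x + 17 (mod f(x))

Multiply in F_23[x]: a(x)·b(x) = (17x^2 + 7x + 3)·(15x^2 + 22x + 8) = 2x^4 + 19x^3 + 13x^2 + 7x + 1. This has degree ≥ 3, so divide by f(x) over F_23: 2x^4 + 19x^3 + 13x^2 + 7x + 1 = (2x + 16)·(x^3 + 13x^2 + 21x + 22) + (16x^2 + 18x + 17). Hence a·b ≡ 16x^2 + 18x + 17 (mod f). (F_23[x]/(f) is a field with 23^3 = 12167 elements since f is irreducible of degree 3.)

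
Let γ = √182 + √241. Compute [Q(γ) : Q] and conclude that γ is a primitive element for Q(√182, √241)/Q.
[Q(γ) : Q] = 4 (equivalently, Q(γ) = Q(√182, √241))

Obviously Q(γ) ⊆ Q(√182, √241), and [Q(√182, √241):Q] = 4 (since 182, 241 are distinct squarefree integers > 1 with 43862 not a perfect square). To show equality we compute the minimal polynomial of γ. From γ = √182 + √241: γ^2 = 182 + 2√(43862) + 241 = 423 + 2√(43862), so γ^2 - 423 = 2√(43862); squaring, (γ^2 - 423)^2 = 4·43862, i.e. γ^4 - 846γ^2 + 178929 - 175448 = 0, i.e. γ^4 - 846γ^2 + 3481 = 0. So γ is a root of x^4 - 846x^2 + 3481. This polynomial is irreducible over Q: it has no rational root (each ±√182 ± √241 is irrational), and any factorization into two quadratics over Q would force √(43862) ∈ Q (pairing opposite roots) or √182, √241 ∈ Q (other pairings), all impossible. Hence [Q(γ):Q] = 4 = [Q(√182, √241):Q], so Q(γ) = Q(√182, √241).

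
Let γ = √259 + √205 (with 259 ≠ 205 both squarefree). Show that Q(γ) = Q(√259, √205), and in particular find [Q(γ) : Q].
[Q(γ) : Q] = 4 (equivalently, Q(γ) = Q(√259, √205))

Obviously Q(γ) ⊆ Q(√259, √205), and [Q(√259, √205):Q] = 4 (since 259, 205 are distinct squarefree integers > 1 with 53095 not a perfect square). To show equality we compute the minimal polynomial of γ. From γ = √259 + √205: γ^2 = 259 + 2√(53095) + 205 = 464 + 2√(53095), so γ^2 - 464 = 2√(53095); squaring, (γ^2 - 464)^2 = 4·53095, i.e. γ^4 - 928γ^2 + 215296 - 212380 = 0, i.e. γ^4 - 928γ^2 + 2916 = 0. So γ is a root of x^4 - 928x^2 + 2916. This polynomial is irreducible over Q: it has no rational root (each ±√259 ± √205 is irrational), and any factorization into two quadratics over Q would force √(53095) ∈ Q (pairing opposite roots) or √259, √205 ∈ Q (other pairings), all impossible. Hence [Q(γ):Q] = 4 = [Q(√259, √205):Q], so Q(γ) = Q(√259, √205).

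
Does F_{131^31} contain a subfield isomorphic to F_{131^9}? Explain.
No: F_{131^9} is not a subfield of F_{131^31}

F_{p^m} embeds in F_{p^n} iff m | n. Here 9 ∤ 31 (since 31 = 3·9 + 4 with remainder 4 ≠ 0), so F_{131^9} is not a subfield of F_{131^31}. Equivalently: if it were, the tower law would give 9 = [F_{131^9}:F_131] dividing [F_{131^31}:F_131] = 31, contradiction.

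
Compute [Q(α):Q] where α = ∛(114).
[Q(α):Q] = 3

The minimal polynomial of α is x^3 - 114, irreducible over Q since 114 is not a perfect cube (so x^3 - 114 has no rational root). Hence [Q(α):Q] = deg(m_α) = 3.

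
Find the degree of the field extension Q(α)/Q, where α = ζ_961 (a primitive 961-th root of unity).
[Q(α):Q] = 930

The minimal polynomial of ζ_961 over Q is the 961-th cyclotomic polynomial Φ_961(x), which is irreducible over Q and has degree φ(961) = 930. Hence [Q(α):Q] = φ(961) = 930.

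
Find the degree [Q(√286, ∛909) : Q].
[Q(√286, ∛909) : Q] = 6

Let L = Q(√286, ∛909). Since Q(√286) ⊂ L and [Q(√286):Q] = 2, the tower law gives 2 | [L:Q]. Likewise Q(∛909) ⊂ L with [Q(∛909):Q] = 3 (because 909 is not a perfect cube), so 3 | [L:Q]. As gcd(2,3) = 1, [L:Q] is divisible by 6. Conversely L is generated over Q by √286 and ∛909, so [L:Q] ≤ 2·3 = 6. Therefore [Q(√286, ∛909) : Q] = 6.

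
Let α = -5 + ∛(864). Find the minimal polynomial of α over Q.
m_α(x) = x^3 + 15x^2 + 75x - 739

Set β = α + 5 = ∛(864), so β^3 = 864. Then (α + 5)^3 - 864 = 0, i.e. α is a root of g(x) = (x + 5)^3 - 864 = x^3 + 15x^2 + 75x - 739. Since g(x) = h(x + 5) where h(x) = x^3 - 864, and h is irreducible over Q (because 864 is not a perfect cube, so h has no rational root, and a monic cubic with no rational root is irreducible), g is also irreducible (irreducibility is preserved under the substitution x → x + 5). Hence m_α(x) = x^3 + 15x^2 + 75x - 739.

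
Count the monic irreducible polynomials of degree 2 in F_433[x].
There are 93528 monic irreducible polynomials of degree 2 over F_433

Each element of F_{433^2} that lies in no proper subfield is a root of exactly one monic irreducible of degree 2 over F_433, and each such polynomial has 2 distinct roots in F_{433^2}. By Möbius inversion the count is N_433(2) = (1/2) Σ_{d|2} μ(2/d) · 433^d = (1/2)(μ(2)·433^1 + μ(1)·433^2) = 187056/2 = 93528.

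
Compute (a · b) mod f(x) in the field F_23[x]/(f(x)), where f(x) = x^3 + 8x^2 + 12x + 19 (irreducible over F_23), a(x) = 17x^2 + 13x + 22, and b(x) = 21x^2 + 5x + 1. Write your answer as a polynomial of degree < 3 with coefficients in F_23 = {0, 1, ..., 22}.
a · b ≡ 6x^2 + 17x + 12 (mod f(x))

Multiply in F_23[x]: a(x)·b(x) = (17x^2 + 13x + 22)·(21x^2 + 5x + 1) = 12x^4 + 13x^3 + 15x^2 + 8x + 22. This has degree ≥ 3, so divide by f(x) over F_23: 12x^4 + 13x^3 + 15x^2 + 8x + 22 = (12x + 9)·(x^3 + 8x^2 + 12x + 19) + (6x^2 + 17x + 12). Hence a·b ≡ 6x^2 + 17x + 12 (mod f). (F_23[x]/(f) is a field with 23^3 = 12167 elements since f is irreducible of degree 3.)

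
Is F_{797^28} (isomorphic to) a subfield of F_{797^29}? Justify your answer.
No: F_{797^28} is not a subfield of F_{797^29}

F_{p^m} embeds in F_{p^n} iff m | n. Here 28 ∤ 29 (since 29 = 1·28 + 1 with remainder 1 ≠ 0), so F_{797^28} is not a subfield of F_{797^29}. Equivalently: if it were, the tower law would give 28 = [F_{797^28}:F_797] dividing [F_{797^29}:F_797] = 29, contradiction.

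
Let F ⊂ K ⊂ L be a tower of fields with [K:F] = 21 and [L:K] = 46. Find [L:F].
[L:F] = 966

The tower law says that for any tower of field extensions F ⊂ K ⊂ L with finite degrees, [L:F] = [L:K] · [K:F]. Here this gives [L:F] = 46 · 21 = 966.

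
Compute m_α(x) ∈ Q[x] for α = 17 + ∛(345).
m_α(x) = x^3 - 51x^2 + 867x - 5258

Set β = α - 17 = ∛(345), so β^3 = 345. Then (α - 17)^3 - 345 = 0, i.e. α is a root of g(x) = (x - 17)^3 - 345 = x^3 - 51x^2 + 867x - 5258. Since g(x) = h(x - 17) where h(x) = x^3 - 345, and h is irreducible over Q (because 345 is not a perfect cube, so h has no rational root, and a monic cubic with no rational root is irreducible), g is also irreducible (irreducibility is preserved under the substitution x → x - 17). Hence m_α(x) = x^3 - 51x^2 + 867x - 5258.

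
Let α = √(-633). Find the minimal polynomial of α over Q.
m_α(x) = x^2 + 633

α satisfies α^2 + 633 = 0, so x^2 + 633 annihilates α. Since d = -633 is squarefree and ≠ 1, it is not a perfect square in Q, so x^2 + 633 has no rational root and is therefore irreducible over Q (a degree-2 polynomial over a field is irreducible iff it has no root). Hence m_α(x) = x^2 + 633.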